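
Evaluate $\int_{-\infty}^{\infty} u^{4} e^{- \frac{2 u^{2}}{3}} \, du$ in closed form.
$\frac{27 \sqrt{6} \sqrt{\pi}}{32}$

Begin with the known integral
$$J(a) = \int_{-\infty}^{\infty} e^{- a u^{2}} \, du = \frac{\sqrt{\pi}}{\sqrt{a}}.$$

Differentiating under the integral sign brings down a factor of $(-u^2)$:
$$\frac{dJ}{da} = \int_{-\infty}^{\infty} - u^{2} e^{- a u^{2}} \, du = - \frac{\sqrt{\pi}}{2 a^{\frac{3}{2}}}.$$

Repeating twice in total — each differentiation brings down another $(-u^2)$ — gives
$$\frac{d^{2}J}{da^{2}} = \int_{-\infty}^{\infty} u^{4} e^{- a u^{2}} \, du = \frac{3 \sqrt{\pi}}{4 a^{\frac{5}{2}}},$$
and the integrand here is exactly the target integrand, so $I = \frac{3 \sqrt{\pi}}{4 a^{\frac{5}{2}}}$.

Setting $a = \frac{2}{3}$:
$$I = \frac{27 \sqrt{6} \sqrt{\pi}}{32}.$$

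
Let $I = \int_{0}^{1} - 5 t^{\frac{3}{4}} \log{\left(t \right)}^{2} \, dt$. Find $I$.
$- \frac{640}{343}$

Begin with the known integral
$$J(a) = \int_{0}^{1} - 5 t^{a} \, dt = - \frac{5}{a + 1}.$$

Differentiating under the integral sign brings down a factor of $\ln t$:
$$\frac{dJ}{da} = \int_{0}^{1} - 5 t^{a} \log{\left(t \right)} \, dt = \frac{5}{\left(a + 1\right)^{2}}.$$

Repeating twice in total — each differentiation brings down another $\ln t$ — gives
$$\frac{d^{2}J}{da^{2}} = \int_{0}^{1} - 5 t^{a} \log{\left(t \right)}^{2} \, dt = - \frac{10}{\left(a + 1\right)^{3}},$$
and the integrand here is exactly the target integrand, so $I = - \frac{10}{\left(a + 1\right)^{3}}$.

Setting $a = \frac{3}{4}$:
$$I = - \frac{640}{343}.$$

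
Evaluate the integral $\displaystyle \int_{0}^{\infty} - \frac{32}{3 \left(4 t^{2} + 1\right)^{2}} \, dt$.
$- \frac{4 \pi}{3}$

Recall the elementary integral
$$J(a) = \int_{0}^{\infty} - \frac{2}{3 \left(a^{2} + t^{2}\right)} \, dt = - \frac{\pi}{3 a}.$$

Differentiating under the integral sign with respect to $a$,
$$\frac{dJ}{da} = \int_{0}^{\infty} \frac{4 a}{3 \left(a^{2} + t^{2}\right)^{2}} \, dt = \frac{\pi}{3 a^{2}},$$
so $\int_{0}^{\infty} - \frac{2}{3 \left(a^{2} + t^{2}\right)^{2}} \, dt = - \frac{\pi}{6 a^{3}}$.

Setting $a = \frac{1}{2}$:
$$I = - \frac{4 \pi}{3}.$$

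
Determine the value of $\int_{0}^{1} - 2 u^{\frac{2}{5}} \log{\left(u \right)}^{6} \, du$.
$- \frac{112500000}{823543}$

Start from the elementary integral
$$J(a) = \int_{0}^{1} - 2 u^{a} \, du = - \frac{2}{a + 1}.$$

Differentiating under the integral sign brings down a factor of $\ln u$:
$$\frac{dJ}{da} = \int_{0}^{1} - 2 u^{a} \log{\left(u \right)} \, du = \frac{2}{\left(a + 1\right)^{2}}.$$

Repeating $6$ times in total — each differentiation brings down another $\ln u$ — gives
$$\frac{d^{6}J}{da^{6}} = \int_{0}^{1} - 2 u^{a} \log{\left(u \right)}^{6} \, du = - \frac{1440}{\left(a + 1\right)^{7}},$$
and the integrand here is exactly the target integrand, so $I = - \frac{1440}{\left(a + 1\right)^{7}}$.

Setting $a = \frac{2}{5}$:
$$I = - \frac{112500000}{823543}.$$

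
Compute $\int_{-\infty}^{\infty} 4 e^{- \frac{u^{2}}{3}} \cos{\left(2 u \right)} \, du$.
$\frac{4 \sqrt{3} \sqrt{\pi}}{e^{3}}$

Let $b$ denote the cosine frequency and define $I(b) = \int_{-\infty}^{\infty} 4 e^{- \frac{u^{2}}{3}} \cos{\left(b u \right)} \, du$.

Differentiating under the integral sign,
$$I'(b) = \int_{-\infty}^{\infty} - 4 u e^{- \frac{u^{2}}{3}} \sin{\left(b u \right)} \, du.$$

Integrate $\int_{-\infty}^{\infty} u \sin(b u)\, e^{- \frac{u^{2}}{3}}\, du$ by parts with $w = \sin(b u)$ and $dv = u\, e^{- \frac{u^{2}}{3}}\, du$, giving $v = - \frac{3 e^{- \frac{u^{2}}{3}}}{2}$. The boundary term vanishes and
$$\int_{-\infty}^{\infty} u \sin(b u)\, e^{- \frac{u^{2}}{3}}\, du = \frac{3 b}{2} \int_{-\infty}^{\infty} \cos(b u)\, e^{- \frac{u^{2}}{3}}\, du,$$
so $I'(b) = - \frac{3 b}{2}\, I(b)$.

This is a separable first-order ODE; solving with the initial condition $I(0) = \int_{-\infty}^{\infty} 4 e^{- \frac{u^{2}}{3}}\,du = 4 \sqrt{3} \sqrt{\pi}$ gives
$$I(b) = 4 \sqrt{3} \sqrt{\pi} e^{- \frac{3 b^{2}}{4}}.$$

Setting $b = 2$:
$$I = \frac{4 \sqrt{3} \sqrt{\pi}}{e^{3}}.$$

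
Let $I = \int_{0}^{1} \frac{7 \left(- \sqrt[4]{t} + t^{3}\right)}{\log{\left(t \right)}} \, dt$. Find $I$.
$\log{\left(\frac{268435456}{78125} \right)}$

Introduce a parameter $a$ in the exponent: let $I(a) = \int_{0}^{1} \frac{7 \left(- \sqrt[4]{t} + t^{a}\right)}{\log{\left(t \right)}} \, dt$.

Since $\dfrac{\partial}{\partial a}\,t^{a} = t^{a} \ln t$, the $\ln t$ in the denominator cancels and
$$\frac{dI}{da} = \int_{0}^{1} 7 t^{a} \, dt = 7 \left[\frac{t^{a+1}}{a+1}\right]_0^1 = \frac{7}{a + 1}.$$

Integrating with respect to $a$ gives $I(a) = \log{\left(\frac{16384 \left(a + 1\right)^{7}}{78125} \right)} + C$.

At $a = \frac{1}{4}$ the integrand is identically $0$, so $I(\frac{1}{4}) = 0$. The closed form gives $0$, hence $C = 0$.

Setting $a = 3$:
$$I = \log{\left(\frac{268435456}{78125} \right)}.$$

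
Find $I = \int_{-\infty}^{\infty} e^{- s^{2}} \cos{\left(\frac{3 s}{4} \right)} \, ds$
$\frac{\sqrt{\pi}}{e^{\frac{9}{64}}}$

Treat the cosine frequency as a parameter and define $I(b) = \int_{-\infty}^{\infty} e^{- s^{2}} \cos{\left(b s \right)} \, ds$.

Differentiating under the integral sign,
$$I'(b) = \int_{-\infty}^{\infty} - s e^{- s^{2}} \sin{\left(b s \right)} \, ds.$$

Integrate $\int_{-\infty}^{\infty} s \sin(b s)\, e^{- s^{2}}\, ds$ by parts with $u = \sin(b s)$ and $dv = s\, e^{- s^{2}}\, ds$, giving $v = - \frac{e^{- s^{2}}}{2}$. The boundary term vanishes and
$$\int_{-\infty}^{\infty} s \sin(b s)\, e^{- s^{2}}\, ds = \frac{b}{2} \int_{-\infty}^{\infty} \cos(b s)\, e^{- s^{2}}\, ds,$$
so $I'(b) = - \frac{b}{2}\, I(b)$.

This is a separable first-order ODE; solving with the initial condition $I(0) = \int_{-\infty}^{\infty} e^{- s^{2}}\,ds = \sqrt{\pi}$ gives
$$I(b) = \sqrt{\pi} e^{- \frac{b^{2}}{4}}.$$

Setting $b = \frac{3}{4}$:
$$I = \frac{\sqrt{\pi}}{e^{\frac{9}{64}}}.$$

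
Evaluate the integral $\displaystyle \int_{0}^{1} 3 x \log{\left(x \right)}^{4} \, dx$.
$\frac{9}{4}$

Begin with the known integral
$$J(a) = \int_{0}^{1} 3 x^{a} \, dx = \frac{3}{a + 1}.$$

Differentiating under the integral sign brings down a factor of $\ln x$:
$$\frac{dJ}{da} = \int_{0}^{1} 3 x^{a} \log{\left(x \right)} \, dx = - \frac{3}{\left(a + 1\right)^{2}}.$$

Repeating $4$ times in total — each differentiation brings down another $\ln x$ — gives
$$\frac{d^{4}J}{da^{4}} = \int_{0}^{1} 3 x^{a} \log{\left(x \right)}^{4} \, dx = \frac{72}{\left(a + 1\right)^{5}},$$
and the integrand here is exactly the target integrand, so $I = \frac{72}{\left(a + 1\right)^{5}}$.

Setting $a = 1$:
$$I = \frac{9}{4}.$$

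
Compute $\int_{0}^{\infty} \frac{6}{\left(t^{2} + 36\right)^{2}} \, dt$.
$\frac{\pi}{144}$

Recall the elementary integral
$$J(a) = \int_{0}^{\infty} \frac{6}{a^{2} + t^{2}} \, dt = \frac{3 \pi}{a}.$$

Differentiating under the integral sign with respect to $a$,
$$\frac{dJ}{da} = \int_{0}^{\infty} - \frac{12 a}{\left(a^{2} + t^{2}\right)^{2}} \, dt = - \frac{3 \pi}{a^{2}},$$
so $\int_{0}^{\infty} \frac{6}{\left(a^{2} + t^{2}\right)^{2}} \, dt = \frac{3 \pi}{2 a^{3}}$.

Setting $a = 6$:
$$I = \frac{\pi}{144}.$$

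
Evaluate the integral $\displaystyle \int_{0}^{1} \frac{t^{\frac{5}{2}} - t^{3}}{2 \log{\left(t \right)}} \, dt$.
$\log{\left(\frac{\sqrt{14}}{4} \right)}$

Introduce a parameter $a$ in the exponent: let $I(a) = \int_{0}^{1} \frac{- t^{3} + t^{a}}{2 \log{\left(t \right)}} \, dt$.

Since $\dfrac{\partial}{\partial a}\,t^{a} = t^{a} \ln t$, the $\ln t$ in the denominator cancels and
$$\frac{dI}{da} = \int_{0}^{1} \frac{1}{2} t^{a} \, dt = \frac{1}{2} \left[\frac{t^{a+1}}{a+1}\right]_0^1 = \frac{1}{2 \left(a + 1\right)}.$$

Integrating with respect to $a$ gives $I(a) = \frac{\log{\left(a + 1 \right)}}{2} - \log{\left(2 \right)} + C$.

At $a = 3$ the integrand is identically $0$, so $I(3) = 0$. The closed form gives $0$, hence $C = 0$.

Setting $a = \frac{5}{2}$:
$$I = \log{\left(\frac{\sqrt{14}}{4} \right)}.$$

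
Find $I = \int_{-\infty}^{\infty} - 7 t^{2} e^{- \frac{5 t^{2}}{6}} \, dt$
$- \frac{21 \sqrt{30} \sqrt{\pi}}{25}$

Begin with the known integral
$$J(a) = \int_{-\infty}^{\infty} - 7 e^{- a t^{2}} \, dt = - \frac{7 \sqrt{\pi}}{\sqrt{a}}.$$

Differentiating under the integral sign brings down a factor of $(-t^2)$:
$$\frac{dJ}{da} = \int_{-\infty}^{\infty} 7 t^{2} e^{- a t^{2}} \, dt = \frac{7 \sqrt{\pi}}{2 a^{\frac{3}{2}}}.$$

The integral on the left is $-I$, so $I = - \frac{7 \sqrt{\pi}}{2 a^{\frac{3}{2}}}$.

Setting $a = \frac{5}{6}$:
$$I = - \frac{21 \sqrt{30} \sqrt{\pi}}{25}.$$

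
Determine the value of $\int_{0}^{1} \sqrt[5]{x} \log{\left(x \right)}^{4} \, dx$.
$\frac{3125}{324}$

Consider the simpler parametrised integral
$$J(a) = \int_{0}^{1} x^{a} \, dx = \frac{1}{a + 1}.$$

Differentiating under the integral sign brings down a factor of $\ln x$:
$$\frac{dJ}{da} = \int_{0}^{1} x^{a} \log{\left(x \right)} \, dx = - \frac{1}{\left(a + 1\right)^{2}}.$$

Repeating $4$ times in total — each differentiation brings down another $\ln x$ — gives
$$\frac{d^{4}J}{da^{4}} = \int_{0}^{1} x^{a} \log{\left(x \right)}^{4} \, dx = \frac{24}{\left(a + 1\right)^{5}},$$
and the integrand here is exactly the target integrand, so $I = \frac{24}{\left(a + 1\right)^{5}}$.

Setting $a = \frac{1}{5}$:
$$I = \frac{3125}{324}.$$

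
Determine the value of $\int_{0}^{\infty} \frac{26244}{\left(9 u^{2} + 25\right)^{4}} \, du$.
$\frac{2187 \pi}{125000}$

Start from the standard arctangent integral
$$J(a) = \int_{0}^{\infty} \frac{4}{a^{2} + u^{2}} \, du = \frac{2 \pi}{a}.$$

Differentiating under the integral sign with respect to $a$,
$$\frac{dJ}{da} = \int_{0}^{\infty} - \frac{8 a}{\left(a^{2} + u^{2}\right)^{2}} \, du = - \frac{2 \pi}{a^{2}},$$
so $\int_{0}^{\infty} \frac{4}{\left(a^{2} + u^{2}\right)^{2}} \, du = \frac{\pi}{a^{3}}$.

Repeating — each differentiation of $1/(u^2+a^2)^j$ produces $-2ja/(u^2+a^2)^{j+1}$ — and dividing through by $-2ja$ at each step yields, after $3$ differentiations in total,
$$\int_{0}^{\infty} \frac{4}{\left(a^{2} + u^{2}\right)^{4}} \, du = \frac{5 \pi}{8 a^{7}}.$$

Setting $a = \frac{5}{3}$:
$$I = \frac{2187 \pi}{125000}.$$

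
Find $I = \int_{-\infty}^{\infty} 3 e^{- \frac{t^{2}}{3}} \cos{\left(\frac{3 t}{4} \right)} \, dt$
$\frac{3 \sqrt{3} \sqrt{\pi}}{e^{\frac{27}{64}}}$

Let $b$ denote the cosine frequency and define $I(b) = \int_{-\infty}^{\infty} 3 e^{- \frac{t^{2}}{3}} \cos{\left(b t \right)} \, dt$.

Differentiating under the integral sign,
$$I'(b) = \int_{-\infty}^{\infty} - 3 t e^{- \frac{t^{2}}{3}} \sin{\left(b t \right)} \, dt.$$

Integrate $\int_{-\infty}^{\infty} t \sin(b t)\, e^{- \frac{t^{2}}{3}}\, dt$ by parts with $u = \sin(b t)$ and $dv = t\, e^{- \frac{t^{2}}{3}}\, dt$, giving $v = - \frac{3 e^{- \frac{t^{2}}{3}}}{2}$. The boundary term vanishes and
$$\int_{-\infty}^{\infty} t \sin(b t)\, e^{- \frac{t^{2}}{3}}\, dt = \frac{3 b}{2} \int_{-\infty}^{\infty} \cos(b t)\, e^{- \frac{t^{2}}{3}}\, dt,$$
so $I'(b) = - \frac{3 b}{2}\, I(b)$.

This is a separable first-order ODE; solving with the initial condition $I(0) = \int_{-\infty}^{\infty} 3 e^{- \frac{t^{2}}{3}}\,dt = 3 \sqrt{3} \sqrt{\pi}$ gives
$$I(b) = 3 \sqrt{3} \sqrt{\pi} e^{- \frac{3 b^{2}}{4}}.$$

Setting $b = \frac{3}{4}$:
$$I = \frac{3 \sqrt{3} \sqrt{\pi}}{e^{\frac{27}{64}}}.$$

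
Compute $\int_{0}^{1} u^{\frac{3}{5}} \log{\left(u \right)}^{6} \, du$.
$\frac{3515625}{131072}$

Begin with the known integral
$$J(a) = \int_{0}^{1} u^{a} \, du = \frac{1}{a + 1}.$$

Differentiating under the integral sign brings down a factor of $\ln u$:
$$\frac{dJ}{da} = \int_{0}^{1} u^{a} \log{\left(u \right)} \, du = - \frac{1}{\left(a + 1\right)^{2}}.$$

Repeating $6$ times in total — each differentiation brings down another $\ln u$ — gives
$$\frac{d^{6}J}{da^{6}} = \int_{0}^{1} u^{a} \log{\left(u \right)}^{6} \, du = \frac{720}{\left(a + 1\right)^{7}},$$
and the integrand here is exactly the target integrand, so $I = \frac{720}{\left(a + 1\right)^{7}}$.

Setting $a = \frac{3}{5}$:
$$I = \frac{3515625}{131072}.$$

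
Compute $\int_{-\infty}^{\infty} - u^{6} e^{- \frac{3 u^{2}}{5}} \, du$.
$- \frac{625 \sqrt{15} \sqrt{\pi}}{216}$

Begin with the known integral
$$J(a) = \int_{-\infty}^{\infty} - e^{- a u^{2}} \, du = - \frac{\sqrt{\pi}}{\sqrt{a}}.$$

Differentiating under the integral sign brings down a factor of $(-u^2)$:
$$\frac{dJ}{da} = \int_{-\infty}^{\infty} u^{2} e^{- a u^{2}} \, du = \frac{\sqrt{\pi}}{2 a^{\frac{3}{2}}}.$$

Repeating $3$ times in total — each differentiation brings down another $(-u^2)$ — gives
$$\frac{d^{3}J}{da^{3}} = \int_{-\infty}^{\infty} u^{6} e^{- a u^{2}} \, du = \frac{15 \sqrt{\pi}}{8 a^{\frac{7}{2}}},$$
and the integrand here is $(-1)^{3}$ times the target integrand, so $I = (-1)^{3}\,\frac{d^{3}J}{da^{3}} = - \frac{15 \sqrt{\pi}}{8 a^{\frac{7}{2}}}$.

Setting $a = \frac{3}{5}$:
$$I = - \frac{625 \sqrt{15} \sqrt{\pi}}{216}.$$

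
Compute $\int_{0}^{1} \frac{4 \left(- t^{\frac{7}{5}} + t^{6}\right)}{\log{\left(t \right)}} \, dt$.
$\log{\left(\frac{1500625}{20736} \right)}$

Replace the exponent $6$ by a parameter $a$: let $I(a) = \int_{0}^{1} \frac{4 \left(- t^{\frac{7}{5}} + t^{a}\right)}{\log{\left(t \right)}} \, dt$.

Since $\dfrac{\partial}{\partial a}\,t^{a} = t^{a} \ln t$, the $\ln t$ in the denominator cancels and
$$\frac{dI}{da} = \int_{0}^{1} 4 t^{a} \, dt = 4 \left[\frac{t^{a+1}}{a+1}\right]_0^1 = \frac{4}{a + 1}.$$

Integrating with respect to $a$ gives $I(a) = \log{\left(\frac{625 \left(a + 1\right)^{4}}{20736} \right)} + C$.

At $a = \frac{7}{5}$ the integrand is identically $0$, so $I(\frac{7}{5}) = 0$. The closed form gives $0$, hence $C = 0$.

Setting $a = 6$:
$$I = \log{\left(\frac{1500625}{20736} \right)}.$$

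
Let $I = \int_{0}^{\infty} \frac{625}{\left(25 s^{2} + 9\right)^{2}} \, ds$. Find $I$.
$\frac{125 \pi}{108}$

Start from the standard arctangent integral
$$J(a) = \int_{0}^{\infty} \frac{1}{a^{2} + s^{2}} \, ds = \frac{\pi}{2 a}.$$

Differentiating under the integral sign with respect to $a$,
$$\frac{dJ}{da} = \int_{0}^{\infty} - \frac{2 a}{\left(a^{2} + s^{2}\right)^{2}} \, ds = - \frac{\pi}{2 a^{2}},$$
so $\int_{0}^{\infty} \frac{1}{\left(a^{2} + s^{2}\right)^{2}} \, ds = \frac{\pi}{4 a^{3}}$.

Setting $a = \frac{3}{5}$:
$$I = \frac{125 \pi}{108}.$$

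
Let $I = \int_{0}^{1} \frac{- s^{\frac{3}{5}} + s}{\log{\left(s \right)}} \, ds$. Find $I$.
$\log{\left(\frac{5}{4} \right)}$

Replace the exponent $1$ by a parameter $a$: let $I(a) = \int_{0}^{1} \frac{- s^{\frac{3}{5}} + s^{a}}{\log{\left(s \right)}} \, ds$.

Since $\dfrac{\partial}{\partial a}\,s^{a} = s^{a} \ln s$, the $\ln s$ in the denominator cancels and
$$\frac{dI}{da} = \int_{0}^{1} s^{a} \, ds = \left[\frac{s^{a+1}}{a+1}\right]_0^1 = \frac{1}{a + 1}.$$

Integrating with respect to $a$ gives $I(a) = \log{\left(\frac{5 a}{8} + \frac{5}{8} \right)} + C$.

At $a = \frac{3}{5}$ the integrand is identically $0$, so $I(\frac{3}{5}) = 0$. The closed form gives $0$, hence $C = 0$.

Setting $a = 1$:
$$I = \log{\left(\frac{5}{4} \right)}.$$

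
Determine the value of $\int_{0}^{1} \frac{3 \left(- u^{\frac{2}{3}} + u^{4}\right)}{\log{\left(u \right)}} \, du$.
$\log{\left(27 \right)}$

Consider the one-parameter family: let $I(a) = \int_{0}^{1} \frac{3 \left(- u^{\frac{2}{3}} + u^{a}\right)}{\log{\left(u \right)}} \, du$.

Since $\dfrac{\partial}{\partial a}\,u^{a} = u^{a} \ln u$, the $\ln u$ in the denominator cancels and
$$\frac{dI}{da} = \int_{0}^{1} 3 u^{a} \, du = 3 \left[\frac{u^{a+1}}{a+1}\right]_0^1 = \frac{3}{a + 1}.$$

Integrating with respect to $a$ gives $I(a) = \log{\left(\frac{27 \left(a + 1\right)^{3}}{125} \right)} + C$.

At $a = \frac{2}{3}$ the integrand is identically $0$, so $I(\frac{2}{3}) = 0$. The closed form gives $0$, hence $C = 0$.

Setting $a = 4$:
$$I = \log{\left(27 \right)}.$$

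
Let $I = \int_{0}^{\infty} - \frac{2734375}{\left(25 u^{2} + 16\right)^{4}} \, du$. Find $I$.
$- \frac{2734375 \pi}{524288}$

Recall the elementary integral
$$J(a) = \int_{0}^{\infty} - \frac{7}{a^{2} + u^{2}} \, du = - \frac{7 \pi}{2 a}.$$

Differentiating under the integral sign with respect to $a$,
$$\frac{dJ}{da} = \int_{0}^{\infty} \frac{14 a}{\left(a^{2} + u^{2}\right)^{2}} \, du = \frac{7 \pi}{2 a^{2}},$$
so $\int_{0}^{\infty} - \frac{7}{\left(a^{2} + u^{2}\right)^{2}} \, du = - \frac{7 \pi}{4 a^{3}}$.

Repeating — each differentiation of $1/(u^2+a^2)^j$ produces $-2ja/(u^2+a^2)^{j+1}$ — and dividing through by $-2ja$ at each step yields, after $3$ differentiations in total,
$$\int_{0}^{\infty} - \frac{7}{\left(a^{2} + u^{2}\right)^{4}} \, du = - \frac{35 \pi}{32 a^{7}}.$$

Setting $a = \frac{4}{5}$:
$$I = - \frac{2734375 \pi}{524288}.$$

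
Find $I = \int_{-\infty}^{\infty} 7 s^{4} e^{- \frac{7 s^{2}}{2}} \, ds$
$\frac{3 \sqrt{14} \sqrt{\pi}}{49}$

Start from the elementary integral
$$J(a) = \int_{-\infty}^{\infty} 7 e^{- a s^{2}} \, ds = \frac{7 \sqrt{\pi}}{\sqrt{a}}.$$

Differentiating under the integral sign brings down a factor of $(-s^2)$:
$$\frac{dJ}{da} = \int_{-\infty}^{\infty} - 7 s^{2} e^{- a s^{2}} \, ds = - \frac{7 \sqrt{\pi}}{2 a^{\frac{3}{2}}}.$$

Repeating twice in total — each differentiation brings down another $(-s^2)$ — gives
$$\frac{d^{2}J}{da^{2}} = \int_{-\infty}^{\infty} 7 s^{4} e^{- a s^{2}} \, ds = \frac{21 \sqrt{\pi}}{4 a^{\frac{5}{2}}},$$
and the integrand here is exactly the target integrand, so $I = \frac{21 \sqrt{\pi}}{4 a^{\frac{5}{2}}}$.

Setting $a = \frac{7}{2}$:
$$I = \frac{3 \sqrt{14} \sqrt{\pi}}{49}.$$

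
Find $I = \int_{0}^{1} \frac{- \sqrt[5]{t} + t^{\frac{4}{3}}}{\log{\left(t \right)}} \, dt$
$\log{\left(\frac{35}{18} \right)}$

Consider the one-parameter family: let $I(a) = \int_{0}^{1} \frac{- \sqrt[5]{t} + t^{a}}{\log{\left(t \right)}} \, dt$.

Since $\dfrac{\partial}{\partial a}\,t^{a} = t^{a} \ln t$, the $\ln t$ in the denominator cancels and
$$\frac{dI}{da} = \int_{0}^{1} t^{a} \, dt = \left[\frac{t^{a+1}}{a+1}\right]_0^1 = \frac{1}{a + 1}.$$

Integrating with respect to $a$ gives $I(a) = \log{\left(\frac{5 a}{6} + \frac{5}{6} \right)} + C$.

At $a = \frac{1}{5}$ the integrand is identically $0$, so $I(\frac{1}{5}) = 0$. The closed form gives $0$, hence $C = 0$.

Setting $a = \frac{4}{3}$:
$$I = \log{\left(\frac{35}{18} \right)}.$$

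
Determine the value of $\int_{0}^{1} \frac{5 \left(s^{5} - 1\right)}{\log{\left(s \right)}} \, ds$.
$\log{\left(7776 \right)}$

Replace the exponent $5$ by a parameter $a$: let $I(a) = \int_{0}^{1} \frac{5 \left(s^{a} - 1\right)}{\log{\left(s \right)}} \, ds$.

Since $\dfrac{\partial}{\partial a}\,s^{a} = s^{a} \ln s$, the $\ln s$ in the denominator cancels and
$$\frac{dI}{da} = \int_{0}^{1} 5 s^{a} \, ds = 5 \left[\frac{s^{a+1}}{a+1}\right]_0^1 = \frac{5}{a + 1}.$$

Integrating with respect to $a$ gives $I(a) = 5 \log{\left(a + 1 \right)} + C$.

At $a = 0$ the integrand is identically $0$, so $I(0) = 0$. The closed form gives $0$, hence $C = 0$.

Setting $a = 5$:
$$I = \log{\left(7776 \right)}.$$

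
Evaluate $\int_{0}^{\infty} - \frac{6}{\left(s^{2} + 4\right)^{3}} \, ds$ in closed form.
$- \frac{9 \pi}{256}$

Recall the elementary integral
$$J(a) = \int_{0}^{\infty} - \frac{6}{a^{2} + s^{2}} \, ds = - \frac{3 \pi}{a}.$$

Differentiating under the integral sign with respect to $a$,
$$\frac{dJ}{da} = \int_{0}^{\infty} \frac{12 a}{\left(a^{2} + s^{2}\right)^{2}} \, ds = \frac{3 \pi}{a^{2}},$$
so $\int_{0}^{\infty} - \frac{6}{\left(a^{2} + s^{2}\right)^{2}} \, ds = - \frac{3 \pi}{2 a^{3}}$.

Repeating — each differentiation of $1/(s^2+a^2)^j$ produces $-2ja/(s^2+a^2)^{j+1}$ — and dividing through by $-2ja$ at each step yields, after $2$ differentiations in total,
$$\int_{0}^{\infty} - \frac{6}{\left(a^{2} + s^{2}\right)^{3}} \, ds = - \frac{9 \pi}{8 a^{5}}.$$

Setting $a = 2$:
$$I = - \frac{9 \pi}{256}.$$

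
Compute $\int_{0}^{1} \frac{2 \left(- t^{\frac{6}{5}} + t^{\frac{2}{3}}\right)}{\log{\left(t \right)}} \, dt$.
$\log{\left(\frac{625}{1089} \right)}$

Consider the one-parameter family: let $I(a) = \int_{0}^{1} \frac{2 \left(- t^{\frac{6}{5}} + t^{a}\right)}{\log{\left(t \right)}} \, dt$.

Since $\dfrac{\partial}{\partial a}\,t^{a} = t^{a} \ln t$, the $\ln t$ in the denominator cancels and
$$\frac{dI}{da} = \int_{0}^{1} 2 t^{a} \, dt = 2 \left[\frac{t^{a+1}}{a+1}\right]_0^1 = \frac{2}{a + 1}.$$

Integrating with respect to $a$ gives $I(a) = \log{\left(\frac{25 \left(a + 1\right)^{2}}{121} \right)} + C$.

At $a = \frac{6}{5}$ the integrand is identically $0$, so $I(\frac{6}{5}) = 0$. The closed form gives $0$, hence $C = 0$.

Setting $a = \frac{2}{3}$:
$$I = \log{\left(\frac{625}{1089} \right)}.$$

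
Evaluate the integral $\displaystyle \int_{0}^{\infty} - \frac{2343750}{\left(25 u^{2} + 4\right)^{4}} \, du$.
$- \frac{1171875 \pi}{2048}$

Recall the elementary integral
$$J(a) = \int_{0}^{\infty} - \frac{6}{a^{2} + u^{2}} \, du = - \frac{3 \pi}{a}.$$

Differentiating under the integral sign with respect to $a$,
$$\frac{dJ}{da} = \int_{0}^{\infty} \frac{12 a}{\left(a^{2} + u^{2}\right)^{2}} \, du = \frac{3 \pi}{a^{2}},$$
so $\int_{0}^{\infty} - \frac{6}{\left(a^{2} + u^{2}\right)^{2}} \, du = - \frac{3 \pi}{2 a^{3}}$.

Repeating — each differentiation of $1/(u^2+a^2)^j$ produces $-2ja/(u^2+a^2)^{j+1}$ — and dividing through by $-2ja$ at each step yields, after $3$ differentiations in total,
$$\int_{0}^{\infty} - \frac{6}{\left(a^{2} + u^{2}\right)^{4}} \, du = - \frac{15 \pi}{16 a^{7}}.$$

Setting $a = \frac{2}{5}$:
$$I = - \frac{1171875 \pi}{2048}.$$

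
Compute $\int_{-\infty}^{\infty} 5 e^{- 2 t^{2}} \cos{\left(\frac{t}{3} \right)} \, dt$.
$\frac{5 \sqrt{2} \sqrt{\pi}}{2 e^{\frac{1}{72}}}$

Define $I(b) = \int_{-\infty}^{\infty} 5 e^{- 2 t^{2}} \cos{\left(b t \right)} \, dt$.

Differentiating under the integral sign,
$$I'(b) = \int_{-\infty}^{\infty} - 5 t e^{- 2 t^{2}} \sin{\left(b t \right)} \, dt.$$

Integrate $\int_{-\infty}^{\infty} t \sin(b t)\, e^{- 2 t^{2}}\, dt$ by parts with $u = \sin(b t)$ and $dv = t\, e^{- 2 t^{2}}\, dt$, giving $v = - \frac{e^{- 2 t^{2}}}{4}$. The boundary term vanishes and
$$\int_{-\infty}^{\infty} t \sin(b t)\, e^{- 2 t^{2}}\, dt = \frac{b}{4} \int_{-\infty}^{\infty} \cos(b t)\, e^{- 2 t^{2}}\, dt,$$
so $I'(b) = - \frac{b}{4}\, I(b)$.

This is a separable first-order ODE; solving with the initial condition $I(0) = \int_{-\infty}^{\infty} 5 e^{- 2 t^{2}}\,dt = \frac{5 \sqrt{2} \sqrt{\pi}}{2}$ gives
$$I(b) = \frac{5 \sqrt{2} \sqrt{\pi} e^{- \frac{b^{2}}{8}}}{2}.$$

Setting $b = \frac{1}{3}$:
$$I = \frac{5 \sqrt{2} \sqrt{\pi}}{2 e^{\frac{1}{72}}}.$$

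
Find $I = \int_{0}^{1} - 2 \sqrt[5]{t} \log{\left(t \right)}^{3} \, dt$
$\frac{625}{108}$

Start from the elementary integral
$$J(a) = \int_{0}^{1} - 2 t^{a} \, dt = - \frac{2}{a + 1}.$$

Differentiating under the integral sign brings down a factor of $\ln t$:
$$\frac{dJ}{da} = \int_{0}^{1} - 2 t^{a} \log{\left(t \right)} \, dt = \frac{2}{\left(a + 1\right)^{2}}.$$

Repeating $3$ times in total — each differentiation brings down another $\ln t$ — gives
$$\frac{d^{3}J}{da^{3}} = \int_{0}^{1} - 2 t^{a} \log{\left(t \right)}^{3} \, dt = \frac{12}{\left(a + 1\right)^{4}},$$
and the integrand here is exactly the target integrand, so $I = \frac{12}{\left(a + 1\right)^{4}}$.

Setting $a = \frac{1}{5}$:
$$I = \frac{625}{108}.$$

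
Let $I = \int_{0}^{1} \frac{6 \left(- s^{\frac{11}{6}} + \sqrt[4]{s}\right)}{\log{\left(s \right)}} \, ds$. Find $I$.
$\log{\left(\frac{11390625}{1544804416} \right)}$

Introduce a parameter $a$ in the exponent: let $I(a) = \int_{0}^{1} \frac{6 \left(- s^{\frac{11}{6}} + s^{a}\right)}{\log{\left(s \right)}} \, ds$.

Since $\dfrac{\partial}{\partial a}\,s^{a} = s^{a} \ln s$, the $\ln s$ in the denominator cancels and
$$\frac{dI}{da} = \int_{0}^{1} 6 s^{a} \, ds = 6 \left[\frac{s^{a+1}}{a+1}\right]_0^1 = \frac{6}{a + 1}.$$

Integrating with respect to $a$ gives $I(a) = \log{\left(\frac{46656 \left(a + 1\right)^{6}}{24137569} \right)} + C$.

At $a = \frac{11}{6}$ the integrand is identically $0$, so $I(\frac{11}{6}) = 0$. The closed form gives $0$, hence $C = 0$.

Setting $a = \frac{1}{4}$:
$$I = \log{\left(\frac{11390625}{1544804416} \right)}.$$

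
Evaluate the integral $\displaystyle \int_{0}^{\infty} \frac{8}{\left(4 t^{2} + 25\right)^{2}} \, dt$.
$\frac{\pi}{125}$

Start from the standard arctangent integral
$$J(a) = \int_{0}^{\infty} \frac{1}{2 \left(a^{2} + t^{2}\right)} \, dt = \frac{\pi}{4 a}.$$

Differentiating under the integral sign with respect to $a$,
$$\frac{dJ}{da} = \int_{0}^{\infty} - \frac{a}{\left(a^{2} + t^{2}\right)^{2}} \, dt = - \frac{\pi}{4 a^{2}},$$
so $\int_{0}^{\infty} \frac{1}{2 \left(a^{2} + t^{2}\right)^{2}} \, dt = \frac{\pi}{8 a^{3}}$.

Setting $a = \frac{5}{2}$:
$$I = \frac{\pi}{125}.$$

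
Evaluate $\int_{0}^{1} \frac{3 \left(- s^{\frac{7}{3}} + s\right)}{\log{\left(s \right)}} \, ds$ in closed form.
$\log{\left(\frac{27}{125} \right)}$

Consider the one-parameter family: let $I(a) = \int_{0}^{1} \frac{3 \left(- s^{\frac{7}{3}} + s^{a}\right)}{\log{\left(s \right)}} \, ds$.

Since $\dfrac{\partial}{\partial a}\,s^{a} = s^{a} \ln s$, the $\ln s$ in the denominator cancels and
$$\frac{dI}{da} = \int_{0}^{1} 3 s^{a} \, ds = 3 \left[\frac{s^{a+1}}{a+1}\right]_0^1 = \frac{3}{a + 1}.$$

Integrating with respect to $a$ gives $I(a) = \log{\left(\frac{27 \left(a + 1\right)^{3}}{1000} \right)} + C$.

At $a = \frac{7}{3}$ the integrand is identically $0$, so $I(\frac{7}{3}) = 0$. The closed form gives $0$, hence $C = 0$.

Setting $a = 1$:
$$I = \log{\left(\frac{27}{125} \right)}.$$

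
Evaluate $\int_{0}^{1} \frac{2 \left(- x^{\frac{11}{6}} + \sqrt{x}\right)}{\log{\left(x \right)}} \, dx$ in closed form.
$\log{\left(\frac{81}{289} \right)}$

Introduce a parameter $a$ in the exponent: let $I(a) = \int_{0}^{1} \frac{2 \left(- x^{\frac{11}{6}} + x^{a}\right)}{\log{\left(x \right)}} \, dx$.

Since $\dfrac{\partial}{\partial a}\,x^{a} = x^{a} \ln x$, the $\ln x$ in the denominator cancels and
$$\frac{dI}{da} = \int_{0}^{1} 2 x^{a} \, dx = 2 \left[\frac{x^{a+1}}{a+1}\right]_0^1 = \frac{2}{a + 1}.$$

Integrating with respect to $a$ gives $I(a) = \log{\left(\frac{36 \left(a + 1\right)^{2}}{289} \right)} + C$.

At $a = \frac{11}{6}$ the integrand is identically $0$, so $I(\frac{11}{6}) = 0$. The closed form gives $0$, hence $C = 0$.

Setting $a = \frac{1}{2}$:
$$I = \log{\left(\frac{81}{289} \right)}.$$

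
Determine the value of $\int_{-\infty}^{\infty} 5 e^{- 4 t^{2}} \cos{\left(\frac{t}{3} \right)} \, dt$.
$\frac{5 \sqrt{\pi}}{2 e^{\frac{1}{144}}}$

Define $I(b) = \int_{-\infty}^{\infty} 5 e^{- 4 t^{2}} \cos{\left(b t \right)} \, dt$.

Differentiating under the integral sign,
$$I'(b) = \int_{-\infty}^{\infty} - 5 t e^{- 4 t^{2}} \sin{\left(b t \right)} \, dt.$$

Integrate $\int_{-\infty}^{\infty} t \sin(b t)\, e^{- 4 t^{2}}\, dt$ by parts with $u = \sin(b t)$ and $dv = t\, e^{- 4 t^{2}}\, dt$, giving $v = - \frac{e^{- 4 t^{2}}}{8}$. The boundary term vanishes and
$$\int_{-\infty}^{\infty} t \sin(b t)\, e^{- 4 t^{2}}\, dt = \frac{b}{8} \int_{-\infty}^{\infty} \cos(b t)\, e^{- 4 t^{2}}\, dt,$$
so $I'(b) = - \frac{b}{8}\, I(b)$.

This is a separable first-order ODE; solving with the initial condition $I(0) = \int_{-\infty}^{\infty} 5 e^{- 4 t^{2}}\,dt = \frac{5 \sqrt{\pi}}{2}$ gives
$$I(b) = \frac{5 \sqrt{\pi} e^{- \frac{b^{2}}{16}}}{2}.$$

Setting $b = \frac{1}{3}$:
$$I = \frac{5 \sqrt{\pi}}{2 e^{\frac{1}{144}}}.$$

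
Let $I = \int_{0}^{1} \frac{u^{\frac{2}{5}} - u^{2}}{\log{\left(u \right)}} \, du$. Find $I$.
$- \log{\left(15 \right)} + \log{\left(7 \right)}$

Introduce a parameter $a$ in the exponent: let $I(a) = \int_{0}^{1} \frac{u^{\frac{2}{5}} - u^{a}}{\log{\left(u \right)}} \, du$.

Since $\dfrac{\partial}{\partial a}\,u^{a} = u^{a} \ln u$, the $\ln u$ in the denominator cancels and
$$\frac{dI}{da} = \int_{0}^{1} -1 u^{a} \, du = -1 \left[\frac{u^{a+1}}{a+1}\right]_0^1 = - \frac{1}{a + 1}.$$

Integrating with respect to $a$ gives $I(a) = - \log{\left(\frac{5 a}{7} + \frac{5}{7} \right)} + C$.

At $a = \frac{2}{5}$ the integrand is identically $0$, so $I(\frac{2}{5}) = 0$. The closed form gives $0$, hence $C = 0$.

Setting $a = 2$:
$$I = - \log{\left(15 \right)} + \log{\left(7 \right)}.$$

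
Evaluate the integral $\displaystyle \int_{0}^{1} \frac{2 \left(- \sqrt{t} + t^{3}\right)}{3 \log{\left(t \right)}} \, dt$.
$\log{\left(\frac{4 \sqrt[3]{3}}{3} \right)}$

Replace the exponent $3$ by a parameter $a$: let $I(a) = \int_{0}^{1} \frac{2 \left(- \sqrt{t} + t^{a}\right)}{3 \log{\left(t \right)}} \, dt$.

Since $\dfrac{\partial}{\partial a}\,t^{a} = t^{a} \ln t$, the $\ln t$ in the denominator cancels and
$$\frac{dI}{da} = \int_{0}^{1} \frac{2}{3} t^{a} \, dt = \frac{2}{3} \left[\frac{t^{a+1}}{a+1}\right]_0^1 = \frac{2}{3 \left(a + 1\right)}.$$

Integrating with respect to $a$ gives $I(a) = \log{\left(\frac{2^{\frac{2}{3}} \sqrt[3]{3} \left(a + 1\right)^{\frac{2}{3}}}{3} \right)} + C$.

At $a = \frac{1}{2}$ the integrand is identically $0$, so $I(\frac{1}{2}) = 0$. The closed form gives $0$, hence $C = 0$.

Setting $a = 3$:
$$I = \log{\left(\frac{4 \sqrt[3]{3}}{3} \right)}.$$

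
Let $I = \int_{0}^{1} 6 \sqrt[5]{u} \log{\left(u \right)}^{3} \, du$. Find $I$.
$- \frac{625}{36}$

Start from the elementary integral
$$J(a) = \int_{0}^{1} 6 u^{a} \, du = \frac{6}{a + 1}.$$

Differentiating under the integral sign brings down a factor of $\ln u$:
$$\frac{dJ}{da} = \int_{0}^{1} 6 u^{a} \log{\left(u \right)} \, du = - \frac{6}{\left(a + 1\right)^{2}}.$$

Repeating $3$ times in total — each differentiation brings down another $\ln u$ — gives
$$\frac{d^{3}J}{da^{3}} = \int_{0}^{1} 6 u^{a} \log{\left(u \right)}^{3} \, du = - \frac{36}{\left(a + 1\right)^{4}},$$
and the integrand here is exactly the target integrand, so $I = - \frac{36}{\left(a + 1\right)^{4}}$.

Setting $a = \frac{1}{5}$:
$$I = - \frac{625}{36}.$$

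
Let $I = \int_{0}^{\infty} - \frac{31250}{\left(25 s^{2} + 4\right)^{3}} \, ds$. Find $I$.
$- \frac{9375 \pi}{256}$

Start from the standard arctangent integral
$$J(a) = \int_{0}^{\infty} - \frac{2}{a^{2} + s^{2}} \, ds = - \frac{\pi}{a}.$$

Differentiating under the integral sign with respect to $a$,
$$\frac{dJ}{da} = \int_{0}^{\infty} \frac{4 a}{\left(a^{2} + s^{2}\right)^{2}} \, ds = \frac{\pi}{a^{2}},$$
so $\int_{0}^{\infty} - \frac{2}{\left(a^{2} + s^{2}\right)^{2}} \, ds = - \frac{\pi}{2 a^{3}}$.

Repeating — each differentiation of $1/(s^2+a^2)^j$ produces $-2ja/(s^2+a^2)^{j+1}$ — and dividing through by $-2ja$ at each step yields, after $2$ differentiations in total,
$$\int_{0}^{\infty} - \frac{2}{\left(a^{2} + s^{2}\right)^{3}} \, ds = - \frac{3 \pi}{8 a^{5}}.$$

Setting $a = \frac{2}{5}$:
$$I = - \frac{9375 \pi}{256}.$$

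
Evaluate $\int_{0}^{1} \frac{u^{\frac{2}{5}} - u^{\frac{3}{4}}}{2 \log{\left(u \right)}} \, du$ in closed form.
$- \frac{\log{\left(5 \right)}}{2} + \log{\left(2 \right)}$

Replace the exponent $\frac{3}{4}$ by a parameter $a$: let $I(a) = \int_{0}^{1} \frac{u^{\frac{2}{5}} - u^{a}}{2 \log{\left(u \right)}} \, du$.

Since $\dfrac{\partial}{\partial a}\,u^{a} = u^{a} \ln u$, the $\ln u$ in the denominator cancels and
$$\frac{dI}{da} = \int_{0}^{1} - \frac{1}{2} u^{a} \, du = - \frac{1}{2} \left[\frac{u^{a+1}}{a+1}\right]_0^1 = - \frac{1}{2 a + 2}.$$

Integrating with respect to $a$ gives $I(a) = - \frac{\log{\left(a + 1 \right)}}{2} - \frac{\log{\left(5 \right)}}{2} + \frac{\log{\left(7 \right)}}{2} + C$.

At $a = \frac{2}{5}$ the integrand is identically $0$, so $I(\frac{2}{5}) = 0$. The closed form gives $0$, hence $C = 0$.

Setting $a = \frac{3}{4}$:
$$I = - \frac{\log{\left(5 \right)}}{2} + \log{\left(2 \right)}.$$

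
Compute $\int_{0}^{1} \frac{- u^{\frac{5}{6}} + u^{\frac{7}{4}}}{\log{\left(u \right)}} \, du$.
$- \log{\left(2 \right)} + \log{\left(3 \right)}$

Introduce a parameter $a$ in the exponent: let $I(a) = \int_{0}^{1} \frac{u^{\frac{7}{4}} - u^{a}}{\log{\left(u \right)}} \, du$.

Since $\dfrac{\partial}{\partial a}\,u^{a} = u^{a} \ln u$, the $\ln u$ in the denominator cancels and
$$\frac{dI}{da} = \int_{0}^{1} -1 u^{a} \, du = -1 \left[\frac{u^{a+1}}{a+1}\right]_0^1 = - \frac{1}{a + 1}.$$

Integrating with respect to $a$ gives $I(a) = - \log{\left(\frac{4 a}{11} + \frac{4}{11} \right)} + C$.

At $a = \frac{7}{4}$ the integrand is identically $0$, so $I(\frac{7}{4}) = 0$. The closed form gives $0$, hence $C = 0$.

Setting $a = \frac{5}{6}$:
$$I = - \log{\left(2 \right)} + \log{\left(3 \right)}.$$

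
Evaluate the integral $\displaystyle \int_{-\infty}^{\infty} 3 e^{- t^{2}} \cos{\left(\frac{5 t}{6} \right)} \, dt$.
$\frac{3 \sqrt{\pi}}{e^{\frac{25}{144}}}$

Define $I(b) = \int_{-\infty}^{\infty} 3 e^{- t^{2}} \cos{\left(b t \right)} \, dt$.

Differentiating under the integral sign,
$$I'(b) = \int_{-\infty}^{\infty} - 3 t e^{- t^{2}} \sin{\left(b t \right)} \, dt.$$

Integrate $\int_{-\infty}^{\infty} t \sin(b t)\, e^{- t^{2}}\, dt$ by parts with $u = \sin(b t)$ and $dv = t\, e^{- t^{2}}\, dt$, giving $v = - \frac{e^{- t^{2}}}{2}$. The boundary term vanishes and
$$\int_{-\infty}^{\infty} t \sin(b t)\, e^{- t^{2}}\, dt = \frac{b}{2} \int_{-\infty}^{\infty} \cos(b t)\, e^{- t^{2}}\, dt,$$
so $I'(b) = - \frac{b}{2}\, I(b)$.

This is a separable first-order ODE; solving with the initial condition $I(0) = \int_{-\infty}^{\infty} 3 e^{- t^{2}}\,dt = 3 \sqrt{\pi}$ gives
$$I(b) = 3 \sqrt{\pi} e^{- \frac{b^{2}}{4}}.$$

Setting $b = \frac{5}{6}$:
$$I = \frac{3 \sqrt{\pi}}{e^{\frac{25}{144}}}.$$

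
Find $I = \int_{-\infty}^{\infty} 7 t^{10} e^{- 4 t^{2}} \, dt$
$\frac{6615 \sqrt{\pi}}{65536}$

Consider the simpler parametrised integral
$$J(a) = \int_{-\infty}^{\infty} 7 e^{- a t^{2}} \, dt = \frac{7 \sqrt{\pi}}{\sqrt{a}}.$$

Differentiating under the integral sign brings down a factor of $(-t^2)$:
$$\frac{dJ}{da} = \int_{-\infty}^{\infty} - 7 t^{2} e^{- a t^{2}} \, dt = - \frac{7 \sqrt{\pi}}{2 a^{\frac{3}{2}}}.$$

Repeating $5$ times in total — each differentiation brings down another $(-t^2)$ — gives
$$\frac{d^{5}J}{da^{5}} = \int_{-\infty}^{\infty} - 7 t^{10} e^{- a t^{2}} \, dt = - \frac{6615 \sqrt{\pi}}{32 a^{\frac{11}{2}}},$$
and the integrand here is $(-1)^{5}$ times the target integrand, so $I = (-1)^{5}\,\frac{d^{5}J}{da^{5}} = \frac{6615 \sqrt{\pi}}{32 a^{\frac{11}{2}}}$.

Setting $a = 4$:
$$I = \frac{6615 \sqrt{\pi}}{65536}.$$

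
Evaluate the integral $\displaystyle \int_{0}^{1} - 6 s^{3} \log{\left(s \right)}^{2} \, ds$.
$- \frac{3}{16}$

Consider the simpler parametrised integral
$$J(a) = \int_{0}^{1} - 6 s^{a} \, ds = - \frac{6}{a + 1}.$$

Differentiating under the integral sign brings down a factor of $\ln s$:
$$\frac{dJ}{da} = \int_{0}^{1} - 6 s^{a} \log{\left(s \right)} \, ds = \frac{6}{\left(a + 1\right)^{2}}.$$

Repeating twice in total — each differentiation brings down another $\ln s$ — gives
$$\frac{d^{2}J}{da^{2}} = \int_{0}^{1} - 6 s^{a} \log{\left(s \right)}^{2} \, ds = - \frac{12}{\left(a + 1\right)^{3}},$$
and the integrand here is exactly the target integrand, so $I = - \frac{12}{\left(a + 1\right)^{3}}$.

Setting $a = 3$:
$$I = - \frac{3}{16}.$$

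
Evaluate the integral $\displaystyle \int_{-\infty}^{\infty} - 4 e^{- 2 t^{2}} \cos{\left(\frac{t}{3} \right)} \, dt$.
$- \frac{2 \sqrt{2} \sqrt{\pi}}{e^{\frac{1}{72}}}$

Let $b$ denote the cosine frequency and define $I(b) = \int_{-\infty}^{\infty} - 4 e^{- 2 t^{2}} \cos{\left(b t \right)} \, dt$.

Differentiating under the integral sign,
$$I'(b) = \int_{-\infty}^{\infty} 4 t e^{- 2 t^{2}} \sin{\left(b t \right)} \, dt.$$

Integrate $\int_{-\infty}^{\infty} t \sin(b t)\, e^{- 2 t^{2}}\, dt$ by parts with $u = \sin(b t)$ and $dv = t\, e^{- 2 t^{2}}\, dt$, giving $v = - \frac{e^{- 2 t^{2}}}{4}$. The boundary term vanishes and
$$\int_{-\infty}^{\infty} t \sin(b t)\, e^{- 2 t^{2}}\, dt = \frac{b}{4} \int_{-\infty}^{\infty} \cos(b t)\, e^{- 2 t^{2}}\, dt,$$
so $I'(b) = - \frac{b}{4}\, I(b)$.

This is a separable first-order ODE; solving with the initial condition $I(0) = \int_{-\infty}^{\infty} - 4 e^{- 2 t^{2}}\,dt = - 2 \sqrt{2} \sqrt{\pi}$ gives
$$I(b) = - 2 \sqrt{2} \sqrt{\pi} e^{- \frac{b^{2}}{8}}.$$

Setting $b = \frac{1}{3}$:
$$I = - \frac{2 \sqrt{2} \sqrt{\pi}}{e^{\frac{1}{72}}}.$$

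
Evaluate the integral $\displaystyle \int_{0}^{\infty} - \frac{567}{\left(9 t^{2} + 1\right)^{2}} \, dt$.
$- \frac{189 \pi}{4}$

Start from the standard arctangent integral
$$J(a) = \int_{0}^{\infty} - \frac{7}{a^{2} + t^{2}} \, dt = - \frac{7 \pi}{2 a}.$$

Differentiating under the integral sign with respect to $a$,
$$\frac{dJ}{da} = \int_{0}^{\infty} \frac{14 a}{\left(a^{2} + t^{2}\right)^{2}} \, dt = \frac{7 \pi}{2 a^{2}},$$
so $\int_{0}^{\infty} - \frac{7}{\left(a^{2} + t^{2}\right)^{2}} \, dt = - \frac{7 \pi}{4 a^{3}}$.

Setting $a = \frac{1}{3}$:
$$I = - \frac{189 \pi}{4}.$$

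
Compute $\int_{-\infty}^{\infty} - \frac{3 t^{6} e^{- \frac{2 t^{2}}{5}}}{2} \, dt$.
$- \frac{5625 \sqrt{10} \sqrt{\pi}}{256}$

Begin with the known integral
$$J(a) = \int_{-\infty}^{\infty} - \frac{3 e^{- a t^{2}}}{2} \, dt = - \frac{3 \sqrt{\pi}}{2 \sqrt{a}}.$$

Differentiating under the integral sign brings down a factor of $(-t^2)$:
$$\frac{dJ}{da} = \int_{-\infty}^{\infty} \frac{3 t^{2} e^{- a t^{2}}}{2} \, dt = \frac{3 \sqrt{\pi}}{4 a^{\frac{3}{2}}}.$$

Repeating $3$ times in total — each differentiation brings down another $(-t^2)$ — gives
$$\frac{d^{3}J}{da^{3}} = \int_{-\infty}^{\infty} \frac{3 t^{6} e^{- a t^{2}}}{2} \, dt = \frac{45 \sqrt{\pi}}{16 a^{\frac{7}{2}}},$$
and the integrand here is $(-1)^{3}$ times the target integrand, so $I = (-1)^{3}\,\frac{d^{3}J}{da^{3}} = - \frac{45 \sqrt{\pi}}{16 a^{\frac{7}{2}}}$.

Setting $a = \frac{2}{5}$:
$$I = - \frac{5625 \sqrt{10} \sqrt{\pi}}{256}.$$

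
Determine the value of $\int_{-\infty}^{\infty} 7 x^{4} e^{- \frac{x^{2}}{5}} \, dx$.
$\frac{525 \sqrt{5} \sqrt{\pi}}{4}$

Begin with the known integral
$$J(a) = \int_{-\infty}^{\infty} 7 e^{- a x^{2}} \, dx = \frac{7 \sqrt{\pi}}{\sqrt{a}}.$$

Differentiating under the integral sign brings down a factor of $(-x^2)$:
$$\frac{dJ}{da} = \int_{-\infty}^{\infty} - 7 x^{2} e^{- a x^{2}} \, dx = - \frac{7 \sqrt{\pi}}{2 a^{\frac{3}{2}}}.$$

Repeating twice in total — each differentiation brings down another $(-x^2)$ — gives
$$\frac{d^{2}J}{da^{2}} = \int_{-\infty}^{\infty} 7 x^{4} e^{- a x^{2}} \, dx = \frac{21 \sqrt{\pi}}{4 a^{\frac{5}{2}}},$$
and the integrand here is exactly the target integrand, so $I = \frac{21 \sqrt{\pi}}{4 a^{\frac{5}{2}}}$.

Setting $a = \frac{1}{5}$:
$$I = \frac{525 \sqrt{5} \sqrt{\pi}}{4}.$$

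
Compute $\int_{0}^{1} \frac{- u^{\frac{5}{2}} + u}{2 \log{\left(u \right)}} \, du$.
$- \frac{\log{\left(7 \right)}}{2} + \log{\left(2 \right)}$

Consider the one-parameter family: let $I(a) = \int_{0}^{1} \frac{u - u^{a}}{2 \log{\left(u \right)}} \, du$.

Since $\dfrac{\partial}{\partial a}\,u^{a} = u^{a} \ln u$, the $\ln u$ in the denominator cancels and
$$\frac{dI}{da} = \int_{0}^{1} - \frac{1}{2} u^{a} \, du = - \frac{1}{2} \left[\frac{u^{a+1}}{a+1}\right]_0^1 = - \frac{1}{2 a + 2}.$$

Integrating with respect to $a$ gives $I(a) = - \frac{\log{\left(a + 1 \right)}}{2} + \frac{\log{\left(2 \right)}}{2} + C$.

At $a = 1$ the integrand is identically $0$, so $I(1) = 0$. The closed form gives $0$, hence $C = 0$.

Setting $a = \frac{5}{2}$:
$$I = - \frac{\log{\left(7 \right)}}{2} + \log{\left(2 \right)}.$$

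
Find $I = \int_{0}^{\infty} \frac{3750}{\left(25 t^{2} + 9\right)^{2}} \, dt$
$\frac{125 \pi}{18}$

Start from the standard arctangent integral
$$J(a) = \int_{0}^{\infty} \frac{6}{a^{2} + t^{2}} \, dt = \frac{3 \pi}{a}.$$

Differentiating under the integral sign with respect to $a$,
$$\frac{dJ}{da} = \int_{0}^{\infty} - \frac{12 a}{\left(a^{2} + t^{2}\right)^{2}} \, dt = - \frac{3 \pi}{a^{2}},$$
so $\int_{0}^{\infty} \frac{6}{\left(a^{2} + t^{2}\right)^{2}} \, dt = \frac{3 \pi}{2 a^{3}}$.

Setting $a = \frac{3}{5}$:
$$I = \frac{125 \pi}{18}.$$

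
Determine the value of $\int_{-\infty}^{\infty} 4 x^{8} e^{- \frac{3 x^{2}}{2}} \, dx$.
$\frac{140 \sqrt{6} \sqrt{\pi}}{81}$

Consider the simpler parametrised integral
$$J(a) = \int_{-\infty}^{\infty} 4 e^{- a x^{2}} \, dx = \frac{4 \sqrt{\pi}}{\sqrt{a}}.$$

Differentiating under the integral sign brings down a factor of $(-x^2)$:
$$\frac{dJ}{da} = \int_{-\infty}^{\infty} - 4 x^{2} e^{- a x^{2}} \, dx = - \frac{2 \sqrt{\pi}}{a^{\frac{3}{2}}}.$$

Repeating $4$ times in total — each differentiation brings down another $(-x^2)$ — gives
$$\frac{d^{4}J}{da^{4}} = \int_{-\infty}^{\infty} 4 x^{8} e^{- a x^{2}} \, dx = \frac{105 \sqrt{\pi}}{4 a^{\frac{9}{2}}},$$
and the integrand here is exactly the target integrand, so $I = \frac{105 \sqrt{\pi}}{4 a^{\frac{9}{2}}}$.

Setting $a = \frac{3}{2}$:
$$I = \frac{140 \sqrt{6} \sqrt{\pi}}{81}.$$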